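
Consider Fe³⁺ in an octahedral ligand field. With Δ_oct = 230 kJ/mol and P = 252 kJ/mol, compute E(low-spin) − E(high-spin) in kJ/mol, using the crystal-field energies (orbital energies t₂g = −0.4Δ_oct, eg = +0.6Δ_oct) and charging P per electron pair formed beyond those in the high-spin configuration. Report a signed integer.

Group 8 minus oxidation state +3 gives a d⁵ configuration for Fe³⁺.
High-spin: t₂g³ eg², CFSE = 0.0Δ_oct = 0 kJ/mol.
Low-spin t₂g⁵ eg⁰ gives -2.0Δ_oct = -460 kJ/mol, but forming 2 extra pairs costs 2P = 504 kJ/mol, so E(LS) = -460 + 504 = 44 kJ/mol.
The difference is 44 − (0) = 44 kJ/mol, so high-spin lies lower.

44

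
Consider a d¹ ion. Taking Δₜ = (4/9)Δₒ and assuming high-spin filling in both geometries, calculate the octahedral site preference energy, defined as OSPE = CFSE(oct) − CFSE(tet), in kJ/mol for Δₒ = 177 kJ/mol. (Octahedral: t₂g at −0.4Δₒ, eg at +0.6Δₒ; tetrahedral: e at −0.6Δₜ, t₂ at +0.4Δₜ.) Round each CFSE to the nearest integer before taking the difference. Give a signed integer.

-24

Octahedral (high-spin): t₂g¹ eg⁰, CFSE = 1(−0.4) + 0(+0.6) = -0.4Δₒ = -0.4 × 177 = -71 kJ/mol.
In a tetrahedral site the filling is e¹ t₂⁰: CFSE(tet) = -0.6Δₜ = -0.6 × (4/9)(177) = -47 kJ/mol.
Subtracting, OSPE = -71 − (-47) = -24 kJ/mol.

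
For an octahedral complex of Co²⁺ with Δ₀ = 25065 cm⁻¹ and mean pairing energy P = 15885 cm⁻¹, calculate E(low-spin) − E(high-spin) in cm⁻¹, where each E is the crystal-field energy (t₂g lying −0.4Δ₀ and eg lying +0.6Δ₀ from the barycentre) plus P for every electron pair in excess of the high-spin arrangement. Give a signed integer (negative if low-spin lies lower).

-9180

Group 9 minus oxidation state +2 gives a d⁷ configuration for Co²⁺.
In the high-spin limit (t₂g⁵ eg²) the orbital term is -0.8Δ₀ = -20052 cm⁻¹, with no excess pairing.
For low-spin the configuration is t₂g⁶ eg¹: orbital energy -1.8 × 25065 = -45117 cm⁻¹, and 1 additional pair relative to high-spin adds 15885 cm⁻¹, giving -29232 cm⁻¹.
Thus E(LS) − E(HS) = -9180 cm⁻¹.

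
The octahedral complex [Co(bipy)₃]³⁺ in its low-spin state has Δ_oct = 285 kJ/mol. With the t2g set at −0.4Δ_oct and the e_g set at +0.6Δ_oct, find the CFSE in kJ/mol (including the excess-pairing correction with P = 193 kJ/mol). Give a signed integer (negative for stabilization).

-298

bipy is neutral, so the +3 overall charge sits on Co: oxidation state +3.
Group 9 minus oxidation state +3 gives a d⁶ configuration for Co³⁺.
Electron filling gives t2g^6 e_g^0.
The orbital stabilization is -2.4Δ_oct = -2.4 × 285 = -684 kJ/mol.
High-spin d⁶ would be t2g^4 e_g^2 with 1 pair; low-spin has 3, so 2 excess pairs cost +2P = +386 kJ/mol.
Combining: -684 + 386 = -298 kJ/mol.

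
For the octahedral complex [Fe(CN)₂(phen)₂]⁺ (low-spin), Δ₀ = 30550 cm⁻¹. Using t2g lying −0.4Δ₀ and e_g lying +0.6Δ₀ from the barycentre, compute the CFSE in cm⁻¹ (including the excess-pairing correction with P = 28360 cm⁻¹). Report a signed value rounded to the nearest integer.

Ligand charges: 2×(-1) from CN⁻ and 2×(+0) from phen sum to -2; with overall charge +1, Fe is +3.
Fe is in group 8, so Fe³⁺ is d⁵ (8 − 3 = 5).
Configuration: t2g^5 e_g^0.
Orbital CFSE = 5(-0.4) + 0(0.6) = -2.0Δ₀ = -2.0 × 30550 = -61100 cm⁻¹.
Relative to high-spin t2g^3 e_g^2 (0 paired), the low-spin configuration has 2 additional pairs, contributing +2 × 28360 = +56720 cm⁻¹.
Net CFSE = -61100 + 56720 = -4380 cm⁻¹.

-4380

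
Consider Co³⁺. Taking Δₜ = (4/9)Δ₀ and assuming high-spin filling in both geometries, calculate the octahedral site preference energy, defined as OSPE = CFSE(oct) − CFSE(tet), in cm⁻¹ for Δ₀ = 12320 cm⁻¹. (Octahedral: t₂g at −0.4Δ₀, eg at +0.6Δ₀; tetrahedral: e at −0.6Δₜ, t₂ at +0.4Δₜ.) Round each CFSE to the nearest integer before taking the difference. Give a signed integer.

-1643

Co³⁺: group 9, so d-count = 9 − 3 = 6.
Octahedral high-spin t2g^4 e_g^2: CFSE = -0.4 × 12320 = -4928 cm⁻¹.
In a tetrahedral site the filling is e^3 t2^3: CFSE(tet) = -0.6Δₜ = -0.6 × (4/9)(12320) = -3285 cm⁻¹.
OSPE = CFSE(oct) − CFSE(tet) = -4928 − (-3285) = -1643 cm⁻¹.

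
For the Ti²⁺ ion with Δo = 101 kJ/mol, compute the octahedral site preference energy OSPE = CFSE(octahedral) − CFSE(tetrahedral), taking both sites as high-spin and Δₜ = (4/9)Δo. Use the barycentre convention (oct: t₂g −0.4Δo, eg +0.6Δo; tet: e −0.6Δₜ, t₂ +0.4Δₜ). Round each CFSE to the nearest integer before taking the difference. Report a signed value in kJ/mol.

Ti is in group 4, so Ti²⁺ is d² (4 − 2 = 2).
In an octahedral site d² (HS) is t₂g² eg⁰, giving CFSE(oct) = -0.8Δo = -81 kJ/mol.
Tetrahedral e² t₂⁰ gives -1.2Δₜ = -1.2 × (4/9) × 101 = -54 kJ/mol.
OSPE = -81 − (-54) = -27 kJ/mol.

-27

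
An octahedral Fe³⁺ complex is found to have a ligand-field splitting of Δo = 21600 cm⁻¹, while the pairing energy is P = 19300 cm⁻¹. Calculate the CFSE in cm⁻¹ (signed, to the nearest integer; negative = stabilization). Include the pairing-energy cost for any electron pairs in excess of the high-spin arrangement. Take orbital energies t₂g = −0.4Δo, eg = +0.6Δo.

Fe³⁺: group 8, so d-count = 8 − 3 = 5.
Since Δo = 21600 cm⁻¹ > P = 19300 cm⁻¹, the complex adopts the low-spin configuration.
Filling d⁵ accordingly: t₂g⁵ eg⁰.
Orbital CFSE = -2.0Δo = -2.0 × 21600 = -43200 cm⁻¹.
Excess pairs vs high-spin: 2 − 0 = 2; pairing cost = +38600 cm⁻¹.
Net CFSE = -43200 + 38600 = -4600 cm⁻¹.

-4600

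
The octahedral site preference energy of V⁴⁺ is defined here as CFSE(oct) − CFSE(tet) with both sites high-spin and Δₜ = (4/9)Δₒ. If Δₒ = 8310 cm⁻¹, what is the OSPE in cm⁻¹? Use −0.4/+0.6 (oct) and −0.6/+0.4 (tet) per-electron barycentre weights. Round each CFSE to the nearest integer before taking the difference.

V⁴⁺: group 5, so d-count = 5 − 4 = 1.
In an octahedral site d¹ (HS) is t₂g¹ eg⁰, giving CFSE(oct) = -0.4Δₒ = -3324 cm⁻¹.
Tetrahedral: e¹ t₂⁰, CFSE = 1(−0.6) + 0(+0.4) = -0.6Δₜ = -0.6 × (4/9) × 8310 = -2216 cm⁻¹.
OSPE = -3324 − (-2216) = -1108 cm⁻¹.

-1108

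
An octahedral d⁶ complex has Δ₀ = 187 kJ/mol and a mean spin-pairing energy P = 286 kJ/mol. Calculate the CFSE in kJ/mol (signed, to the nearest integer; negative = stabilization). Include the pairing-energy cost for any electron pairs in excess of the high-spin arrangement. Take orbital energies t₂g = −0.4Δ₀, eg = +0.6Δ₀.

-75

Since Δ₀ = 187 kJ/mol < P = 286 kJ/mol, the complex adopts the high-spin configuration.
That gives t₂g⁴ eg².
Orbital CFSE = -0.4Δ₀ = -0.4 × 187 = -75 kJ/mol.
High-spin has no excess pairs, so no pairing correction applies.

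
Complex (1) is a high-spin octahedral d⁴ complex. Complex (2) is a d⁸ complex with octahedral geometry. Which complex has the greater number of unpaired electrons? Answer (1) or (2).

(1): t2g^3 e_g^1 → 4 unpaired.
(2): t₂g⁶ eg² → 2 unpaired.
So (1) has more unpaired electrons.

(1)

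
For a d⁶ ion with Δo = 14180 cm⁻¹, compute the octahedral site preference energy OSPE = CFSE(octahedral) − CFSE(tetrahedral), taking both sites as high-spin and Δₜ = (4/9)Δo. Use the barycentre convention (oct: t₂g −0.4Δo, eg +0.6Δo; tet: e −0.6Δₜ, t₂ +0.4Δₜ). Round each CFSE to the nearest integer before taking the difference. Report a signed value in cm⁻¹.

-1891

In an octahedral site d⁶ (HS) is t₂g⁴ eg², giving CFSE(oct) = -0.4Δo = -5672 cm⁻¹.
Tetrahedral: e³ t₂³, CFSE = 3(−0.6) + 3(+0.4) = -0.6Δₜ = -0.6 × (4/9) × 14180 = -3781 cm⁻¹.
Subtracting, OSPE = -5672 − (-3781) = -1891 cm⁻¹.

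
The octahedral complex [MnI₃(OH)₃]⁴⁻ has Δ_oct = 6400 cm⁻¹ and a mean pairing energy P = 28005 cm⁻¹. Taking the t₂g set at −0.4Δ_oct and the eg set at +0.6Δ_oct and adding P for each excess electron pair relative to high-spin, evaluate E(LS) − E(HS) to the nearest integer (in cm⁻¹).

43210

Ligand charges: 3×(-1) from I⁻ and 3×(-1) from OH⁻ sum to -6; with overall charge -4, Mn is +2.
Mn²⁺: group 7, so d-count = 7 − 2 = 5.
High-spin d⁵ fills as t₂g³ eg² with CFSE 3(−0.4) + 2(+0.6) = 0.0Δ_oct = 0 cm⁻¹.
Low-spin: t₂g⁵ eg⁰, orbital CFSE = -2.0Δ_oct = -12800 cm⁻¹; plus 2 excess pairs × P = +56010 cm⁻¹; total 43210 cm⁻¹.
The difference is 43210 − (0) = 43210 cm⁻¹, so high-spin lies lower.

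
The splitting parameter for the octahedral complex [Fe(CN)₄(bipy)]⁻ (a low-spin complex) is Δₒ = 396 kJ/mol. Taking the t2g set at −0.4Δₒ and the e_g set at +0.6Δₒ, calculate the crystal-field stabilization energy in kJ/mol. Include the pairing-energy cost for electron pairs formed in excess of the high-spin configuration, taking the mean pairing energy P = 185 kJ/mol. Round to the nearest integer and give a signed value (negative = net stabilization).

Ligand charges: 4×(-1) from CN⁻ and 1×(+0) from bipy sum to -4; with overall charge -1, Fe is +3.
Fe is in group 8, so Fe³⁺ is d⁵ (8 − 3 = 5).
The d⁵ electrons fill as t2g^5 e_g^0.
The orbital stabilization is -2.0Δₒ = -2.0 × 396 = -792 kJ/mol.
High-spin d⁵ would be t2g^3 e_g^2 with 0 pairs; low-spin has 2, so 2 excess pairs cost +2P = +370 kJ/mol.
Combining: -792 + 370 = -422 kJ/mol.

-422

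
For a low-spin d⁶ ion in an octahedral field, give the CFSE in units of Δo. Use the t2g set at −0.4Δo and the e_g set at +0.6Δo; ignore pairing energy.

Configuration: t2g^6 e_g^0.
CFSE = 6(-0.4Δo) + 0(0.6Δo) = -2.4Δo + 0.0Δo = -2.4Δo.

-2.4 Δo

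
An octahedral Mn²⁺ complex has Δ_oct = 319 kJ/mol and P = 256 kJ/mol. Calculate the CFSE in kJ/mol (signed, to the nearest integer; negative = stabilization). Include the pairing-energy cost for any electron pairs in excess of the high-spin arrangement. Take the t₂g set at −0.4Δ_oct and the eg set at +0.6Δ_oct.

-126

Mn sits in group 7; removing 2 electrons leaves Mn²⁺ with 7 − 2 = 5 d electrons.
Since Δ_oct = 319 kJ/mol > P = 256 kJ/mol, the complex adopts the low-spin configuration.
Filling d⁵ accordingly: t₂g⁵ eg⁰.
Orbital CFSE = -2.0Δ_oct = -2.0 × 319 = -638 kJ/mol.
Excess pairs vs high-spin: 2 − 0 = 2; pairing cost = +512 kJ/mol.
Net CFSE = -638 + 512 = -126 kJ/mol.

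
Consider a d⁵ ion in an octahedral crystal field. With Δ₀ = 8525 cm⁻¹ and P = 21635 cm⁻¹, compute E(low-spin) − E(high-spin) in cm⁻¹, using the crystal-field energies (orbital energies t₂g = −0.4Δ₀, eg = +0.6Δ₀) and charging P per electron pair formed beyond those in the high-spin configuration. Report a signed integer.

26220

High-spin d⁵ fills as t₂g³ eg² with CFSE 3(−0.4) + 2(+0.6) = 0.0Δ₀ = 0 cm⁻¹.
Low-spin t₂g⁵ eg⁰ gives -2.0Δ₀ = -17050 cm⁻¹, but forming 2 extra pairs costs 2P = 43270 cm⁻¹, so E(LS) = -17050 + 43270 = 26220 cm⁻¹.
E(LS) − E(HS) = 26220 − (0) = 26220 cm⁻¹.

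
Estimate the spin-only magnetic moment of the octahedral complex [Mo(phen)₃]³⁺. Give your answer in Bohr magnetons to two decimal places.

phen is neutral, so the +3 overall charge sits on Mo: oxidation state +3.
Mo is in group 6, so Mo³⁺ is d³ (6 − 3 = 3).
For octahedral d³ the high- and low-spin configurations coincide.
Configuration: t₂g³ eg⁰ → 3 unpaired electrons.
μ(spin-only) = √[3(3+2)] = √15 ≈ 3.87 Bohr magnetons.

3.87 Bohr magnetons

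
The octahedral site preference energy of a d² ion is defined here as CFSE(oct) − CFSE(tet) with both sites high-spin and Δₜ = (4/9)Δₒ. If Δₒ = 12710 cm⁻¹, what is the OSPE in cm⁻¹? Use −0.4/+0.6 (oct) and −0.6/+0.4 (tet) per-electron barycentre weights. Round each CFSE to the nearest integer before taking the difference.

-3389

In an octahedral site d² (HS) is t₂g² eg⁰, giving CFSE(oct) = -0.8Δₒ = -10168 cm⁻¹.
Tetrahedral e² t₂⁰ gives -1.2Δₜ = -1.2 × (4/9) × 12710 = -6779 cm⁻¹.
Subtracting, OSPE = -10168 − (-6779) = -3389 cm⁻¹.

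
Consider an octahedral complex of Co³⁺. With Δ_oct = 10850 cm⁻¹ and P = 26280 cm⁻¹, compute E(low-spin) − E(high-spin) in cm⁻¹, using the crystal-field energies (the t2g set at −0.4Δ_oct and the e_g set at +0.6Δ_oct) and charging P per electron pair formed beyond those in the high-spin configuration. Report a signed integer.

Co is in group 9, so Co³⁺ is d⁶ (9 − 3 = 6).
High-spin: t2g^4 e_g^2, CFSE = -0.4Δ_oct = -4340 cm⁻¹.
Low-spin t2g^6 e_g^0 gives -2.4Δ_oct = -26040 cm⁻¹, but forming 2 extra pairs costs 2P = 52560 cm⁻¹, so E(LS) = -26040 + 52560 = 26520 cm⁻¹.
Thus E(LS) − E(HS) = 30860 cm⁻¹.

30860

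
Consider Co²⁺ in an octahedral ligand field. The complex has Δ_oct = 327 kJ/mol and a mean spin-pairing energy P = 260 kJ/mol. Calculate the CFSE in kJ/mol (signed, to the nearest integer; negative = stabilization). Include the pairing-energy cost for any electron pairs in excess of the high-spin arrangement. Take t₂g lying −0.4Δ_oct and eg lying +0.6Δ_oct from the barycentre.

-329

Co is in group 9, so Co²⁺ is d⁷ (9 − 2 = 7).
Δ_oct > P, so pairing is preferred: the ground state is low-spin.
Configuration: t₂g⁶ eg¹.
Orbital CFSE = -1.8Δ_oct = -1.8 × 327 = -589 kJ/mol.
Excess pairs vs high-spin: 3 − 2 = 1; pairing cost = +260 kJ/mol.
Net CFSE = -589 + 260 = -329 kJ/mol.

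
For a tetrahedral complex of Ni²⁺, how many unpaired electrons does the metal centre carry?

2

Ni is in group 10, so Ni²⁺ is d⁸ (10 − 2 = 8).
With tetrahedral geometry the complex is necessarily high-spin.
Configuration: e⁴ t₂⁴, giving 2 unpaired electrons.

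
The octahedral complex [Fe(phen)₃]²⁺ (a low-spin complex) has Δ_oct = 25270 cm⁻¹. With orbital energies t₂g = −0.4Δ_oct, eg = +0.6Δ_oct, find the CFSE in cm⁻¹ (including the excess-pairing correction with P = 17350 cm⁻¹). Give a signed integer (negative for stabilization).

phen is neutral, so the +2 overall charge sits on Fe: oxidation state +2.
Group 8 minus oxidation state +2 gives a d⁶ configuration for Fe²⁺.
Configuration: t₂g⁶ eg⁰.
The orbital stabilization is -2.4Δ_oct = -2.4 × 25270 = -60648 cm⁻¹.
High-spin d⁶ would be t₂g⁴ eg² with 1 pair; low-spin has 3, so 2 excess pairs cost +2P = +34700 cm⁻¹.
Net CFSE = -60648 + 34700 = -25948 cm⁻¹.

-25948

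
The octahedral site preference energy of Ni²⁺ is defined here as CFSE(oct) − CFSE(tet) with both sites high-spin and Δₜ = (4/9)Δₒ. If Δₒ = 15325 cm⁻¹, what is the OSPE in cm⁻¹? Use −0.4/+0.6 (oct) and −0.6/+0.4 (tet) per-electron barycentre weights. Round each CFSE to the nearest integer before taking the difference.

-12941

Group 10 minus oxidation state +2 gives a d⁸ configuration for Ni²⁺.
Octahedral high-spin t₂g⁶ eg²: CFSE = -1.2 × 15325 = -18390 cm⁻¹.
Tetrahedral e⁴ t₂⁴ gives -0.8Δₜ = -0.8 × (4/9) × 15325 = -5449 cm⁻¹.
OSPE = CFSE(oct) − CFSE(tet) = -18390 − (-5449) = -12941 cm⁻¹.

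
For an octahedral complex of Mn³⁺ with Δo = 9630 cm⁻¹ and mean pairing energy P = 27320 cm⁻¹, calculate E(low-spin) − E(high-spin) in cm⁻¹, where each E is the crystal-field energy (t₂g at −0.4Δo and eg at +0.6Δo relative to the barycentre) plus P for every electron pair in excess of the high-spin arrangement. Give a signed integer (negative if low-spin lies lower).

Mn is in group 7, so Mn³⁺ is d⁴ (7 − 3 = 4).
In the high-spin limit (t₂g³ eg¹) the orbital term is -0.6Δo = -5778 cm⁻¹, with no excess pairing.
Low-spin t₂g⁴ eg⁰ gives -1.6Δo = -15408 cm⁻¹, but forming 1 extra pair costs 1P = 27320 cm⁻¹, so E(LS) = -15408 + 27320 = 11912 cm⁻¹.
The difference is 11912 − (-5778) = 17690 cm⁻¹, so high-spin lies lower.

17690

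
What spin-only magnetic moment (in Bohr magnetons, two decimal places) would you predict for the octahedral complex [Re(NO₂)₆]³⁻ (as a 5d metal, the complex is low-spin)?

2.83 Bohr magnetons

Each NO₂⁻ contributes -1; 6 × (-1) = -6. With overall charge -3, Re is in the +3 oxidation state.
Re sits in group 7; removing 3 electrons leaves Re³⁺ with 7 − 3 = 4 d electrons.
Configuration: t2g^4 e_g^0 → 2 unpaired electrons.
μ(spin-only) = √[2(2+2)] = √8 ≈ 2.83 Bohr magnetons.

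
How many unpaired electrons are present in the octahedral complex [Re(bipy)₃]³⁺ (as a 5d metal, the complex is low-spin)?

2

bipy is neutral, so the +3 overall charge sits on Re: oxidation state +3.
Re³⁺: group 7, so d-count = 7 − 3 = 4.
Configuration: t₂g⁴ eg⁰, giving 2 unpaired electrons.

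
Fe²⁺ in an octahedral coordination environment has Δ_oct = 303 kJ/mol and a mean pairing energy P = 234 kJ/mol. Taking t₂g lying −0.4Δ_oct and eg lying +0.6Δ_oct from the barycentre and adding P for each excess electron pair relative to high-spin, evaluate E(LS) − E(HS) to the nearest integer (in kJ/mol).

-138

Fe sits in group 8; removing 2 electrons leaves Fe²⁺ with 8 − 2 = 6 d electrons.
In the high-spin limit (t₂g⁴ eg²) the orbital term is -0.4Δ_oct = -121 kJ/mol, with no excess pairing.
For low-spin the configuration is t₂g⁶ eg⁰: orbital energy -2.4 × 303 = -727 kJ/mol, and 2 additional pairs relative to high-spin add 468 kJ/mol, giving -259 kJ/mol.
The difference is -259 − (-121) = -138 kJ/mol, so low-spin lies lower.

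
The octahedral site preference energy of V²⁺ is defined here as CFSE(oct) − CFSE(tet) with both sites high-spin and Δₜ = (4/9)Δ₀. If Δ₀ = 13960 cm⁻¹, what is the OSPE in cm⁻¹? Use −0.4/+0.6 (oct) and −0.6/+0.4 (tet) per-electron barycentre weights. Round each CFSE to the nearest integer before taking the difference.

-11788

V is in group 5, so V²⁺ is d³ (5 − 2 = 3).
In an octahedral site d³ (HS) is t₂g³ eg⁰, giving CFSE(oct) = -1.2Δ₀ = -16752 cm⁻¹.
Tetrahedral e² t₂¹ gives -0.8Δₜ = -0.8 × (4/9) × 13960 = -4964 cm⁻¹.
Subtracting, OSPE = -16752 − (-4964) = -11788 cm⁻¹.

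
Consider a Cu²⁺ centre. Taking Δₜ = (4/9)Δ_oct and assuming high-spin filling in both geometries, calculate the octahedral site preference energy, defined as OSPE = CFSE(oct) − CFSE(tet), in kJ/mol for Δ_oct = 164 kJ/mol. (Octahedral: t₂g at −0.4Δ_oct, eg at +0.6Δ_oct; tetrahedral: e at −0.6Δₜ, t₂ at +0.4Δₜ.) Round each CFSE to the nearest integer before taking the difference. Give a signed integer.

-69

Cu sits in group 11; removing 2 electrons leaves Cu²⁺ with 11 − 2 = 9 d electrons.
In an octahedral site d⁹ (HS) is t2g^6 e_g^3, giving CFSE(oct) = -0.6Δ_oct = -98 kJ/mol.
Tetrahedral e^4 t2^5 gives -0.4Δₜ = -0.4 × (4/9) × 164 = -29 kJ/mol.
OSPE = -98 − (-29) = -69 kJ/mol.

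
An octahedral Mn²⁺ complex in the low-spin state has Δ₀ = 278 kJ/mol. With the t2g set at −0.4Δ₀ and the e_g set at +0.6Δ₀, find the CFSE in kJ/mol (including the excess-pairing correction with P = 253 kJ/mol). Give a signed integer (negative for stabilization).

-50

Group 7 minus oxidation state +2 gives a d⁵ configuration for Mn²⁺.
Configuration: t2g^5 e_g^0.
The orbital stabilization is -2.0Δ₀ = -2.0 × 278 = -556 kJ/mol.
High-spin d⁵ would be t2g^3 e_g^2 with 0 pairs; low-spin has 2, so 2 excess pairs cost +2P = +506 kJ/mol.
Overall CFSE = -556 + 506 = -50 kJ/mol.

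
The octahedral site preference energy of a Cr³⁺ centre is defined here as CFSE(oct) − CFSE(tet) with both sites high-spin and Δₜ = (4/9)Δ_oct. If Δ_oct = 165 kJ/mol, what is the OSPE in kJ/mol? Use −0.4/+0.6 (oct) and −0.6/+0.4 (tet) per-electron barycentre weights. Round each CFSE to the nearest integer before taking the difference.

-139

Group 6 minus oxidation state +3 gives a d³ configuration for Cr³⁺.
Octahedral high-spin t₂g³ eg⁰: CFSE = -1.2 × 165 = -198 kJ/mol.
Tetrahedral e² t₂¹ gives -0.8Δₜ = -0.8 × (4/9) × 165 = -59 kJ/mol.
OSPE = CFSE(oct) − CFSE(tet) = -198 − (-59) = -139 kJ/mol.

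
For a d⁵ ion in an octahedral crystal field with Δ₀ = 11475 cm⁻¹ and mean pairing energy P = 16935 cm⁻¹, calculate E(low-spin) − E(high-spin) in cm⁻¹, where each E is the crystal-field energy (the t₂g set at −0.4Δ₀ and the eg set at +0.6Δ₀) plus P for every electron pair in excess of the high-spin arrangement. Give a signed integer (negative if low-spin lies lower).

10920

High-spin d⁵ fills as t₂g³ eg² with CFSE 3(−0.4) + 2(+0.6) = 0.0Δ₀ = 0 cm⁻¹.
For low-spin the configuration is t₂g⁵ eg⁰: orbital energy -2.0 × 11475 = -22950 cm⁻¹, and 2 additional pairs relative to high-spin add 33870 cm⁻¹, giving 10920 cm⁻¹.
Thus E(LS) − E(HS) = 10920 cm⁻¹.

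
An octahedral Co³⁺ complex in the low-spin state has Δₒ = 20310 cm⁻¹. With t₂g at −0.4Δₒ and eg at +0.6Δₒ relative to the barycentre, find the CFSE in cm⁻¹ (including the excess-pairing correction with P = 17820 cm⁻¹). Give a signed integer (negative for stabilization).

-13104

Co³⁺: group 9, so d-count = 9 − 3 = 6.
The d⁶ electrons fill as t₂g⁶ eg⁰.
CFSE(orbital) = 6×(-0.4Δₒ) + 0×(0.6Δₒ) = -2.4Δₒ; with Δₒ = 20310 cm⁻¹ that is -48744 cm⁻¹.
Pairing penalty: 3 pairs vs 1 in the high-spin reference → 2 extra × P = 35640 cm⁻¹.
Net CFSE = -48744 + 35640 = -13104 cm⁻¹.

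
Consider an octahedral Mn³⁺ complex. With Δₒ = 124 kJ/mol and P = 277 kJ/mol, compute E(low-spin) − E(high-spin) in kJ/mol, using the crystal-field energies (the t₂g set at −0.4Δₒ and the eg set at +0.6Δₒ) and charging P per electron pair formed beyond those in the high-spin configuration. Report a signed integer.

Group 7 minus oxidation state +3 gives a d⁴ configuration for Mn³⁺.
High-spin: t₂g³ eg¹, CFSE = -0.6Δₒ = -74 kJ/mol.
Low-spin t₂g⁴ eg⁰ gives -1.6Δₒ = -198 kJ/mol, but forming 1 extra pair costs 1P = 277 kJ/mol, so E(LS) = -198 + 277 = 79 kJ/mol.
The difference is 79 − (-74) = 153 kJ/mol, so high-spin lies lower.

153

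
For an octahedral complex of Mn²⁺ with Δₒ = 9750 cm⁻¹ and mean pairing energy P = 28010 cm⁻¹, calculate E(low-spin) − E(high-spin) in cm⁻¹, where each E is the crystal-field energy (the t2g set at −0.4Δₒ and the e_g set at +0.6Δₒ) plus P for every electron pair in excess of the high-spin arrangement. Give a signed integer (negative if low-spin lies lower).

Mn is in group 7, so Mn²⁺ is d⁵ (7 − 2 = 5).
High-spin: t2g^3 e_g^2, CFSE = 0.0Δₒ = 0 cm⁻¹.
Low-spin t2g^5 e_g^0 gives -2.0Δₒ = -19500 cm⁻¹, but forming 2 extra pairs costs 2P = 56020 cm⁻¹, so E(LS) = -19500 + 56020 = 36520 cm⁻¹.
The difference is 36520 − (0) = 36520 cm⁻¹, so high-spin lies lower.

36520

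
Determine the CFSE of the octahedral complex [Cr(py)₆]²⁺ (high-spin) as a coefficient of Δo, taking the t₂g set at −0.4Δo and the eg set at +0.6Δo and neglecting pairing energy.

-0.6 Δo

py is neutral, so the +2 overall charge sits on Cr: oxidation state +2.
Cr is in group 6, so Cr²⁺ is d⁴ (6 − 2 = 4).
Configuration: t₂g³ eg¹.
CFSE = 3(-0.4Δo) + 1(0.6Δo) = -1.2Δo + 0.6Δo = -0.6Δo.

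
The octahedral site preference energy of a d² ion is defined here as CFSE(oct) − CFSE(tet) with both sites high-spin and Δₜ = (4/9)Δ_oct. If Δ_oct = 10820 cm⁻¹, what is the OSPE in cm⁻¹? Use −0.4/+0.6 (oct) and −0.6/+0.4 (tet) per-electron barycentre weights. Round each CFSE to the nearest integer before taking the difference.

-2885

In an octahedral site d² (HS) is t2g^2 e_g^0, giving CFSE(oct) = -0.8Δ_oct = -8656 cm⁻¹.
In a tetrahedral site the filling is e^2 t2^0: CFSE(tet) = -1.2Δₜ = -1.2 × (4/9)(10820) = -5771 cm⁻¹.
OSPE = CFSE(oct) − CFSE(tet) = -8656 − (-5771) = -2885 cm⁻¹.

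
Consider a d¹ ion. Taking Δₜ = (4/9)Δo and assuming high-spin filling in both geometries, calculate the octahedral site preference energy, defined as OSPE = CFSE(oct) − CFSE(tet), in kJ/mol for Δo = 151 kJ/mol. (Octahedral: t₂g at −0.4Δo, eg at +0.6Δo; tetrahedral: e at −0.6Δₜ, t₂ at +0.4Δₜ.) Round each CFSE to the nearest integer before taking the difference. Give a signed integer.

Octahedral (high-spin): t2g^1 e_g^0, CFSE = 1(−0.4) + 0(+0.6) = -0.4Δo = -0.4 × 151 = -60 kJ/mol.
Tetrahedral e^1 t2^0 gives -0.6Δₜ = -0.6 × (4/9) × 151 = -40 kJ/mol.
Subtracting, OSPE = -60 − (-40) = -20 kJ/mol.

-20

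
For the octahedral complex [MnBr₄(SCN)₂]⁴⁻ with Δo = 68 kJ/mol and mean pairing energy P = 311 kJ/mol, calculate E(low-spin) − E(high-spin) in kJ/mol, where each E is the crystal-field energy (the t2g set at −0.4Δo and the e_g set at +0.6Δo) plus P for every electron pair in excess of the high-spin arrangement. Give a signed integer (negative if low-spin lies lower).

486

Ligand charges: 4×(-1) from Br⁻ and 2×(-1) from SCN⁻ sum to -6; with overall charge -4, Mn is +2.
Mn²⁺: group 7, so d-count = 7 − 2 = 5.
High-spin d⁵ fills as t2g^3 e_g^2 with CFSE 3(−0.4) + 2(+0.6) = 0.0Δo = 0 kJ/mol.
Low-spin t2g^5 e_g^0 gives -2.0Δo = -136 kJ/mol, but forming 2 extra pairs costs 2P = 622 kJ/mol, so E(LS) = -136 + 622 = 486 kJ/mol.
Thus E(LS) − E(HS) = 486 kJ/mol.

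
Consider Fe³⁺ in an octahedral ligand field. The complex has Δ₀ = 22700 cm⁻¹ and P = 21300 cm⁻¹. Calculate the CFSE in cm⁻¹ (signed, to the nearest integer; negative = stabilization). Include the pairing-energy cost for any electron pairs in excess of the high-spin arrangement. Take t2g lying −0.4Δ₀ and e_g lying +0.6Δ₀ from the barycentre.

Fe is in group 8, so Fe³⁺ is d⁵ (8 − 3 = 5).
With Δ₀ > P the complex is low-spin.
Configuration: t2g^5 e_g^0.
Orbital CFSE = -2.0Δ₀ = -2.0 × 22700 = -45400 cm⁻¹.
Excess pairs vs high-spin: 2 − 0 = 2; pairing cost = +42600 cm⁻¹.
Net CFSE = -45400 + 42600 = -2800 cm⁻¹.

-2800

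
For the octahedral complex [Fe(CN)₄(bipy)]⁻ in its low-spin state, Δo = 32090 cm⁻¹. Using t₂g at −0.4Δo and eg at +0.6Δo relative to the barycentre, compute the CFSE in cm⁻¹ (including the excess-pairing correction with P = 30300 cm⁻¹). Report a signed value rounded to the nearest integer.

Ligand charges: 4×(-1) from CN⁻ and 1×(+0) from bipy sum to -4; with overall charge -1, Fe is +3.
Fe³⁺: group 8, so d-count = 8 − 3 = 5.
Electron filling gives t₂g⁵ eg⁰.
The orbital stabilization is -2.0Δo = -2.0 × 32090 = -64180 cm⁻¹.
Pairing penalty: 2 pairs vs 0 in the high-spin reference → 2 extra × P = 60600 cm⁻¹.
Combining: -64180 + 60600 = -3580 cm⁻¹.

-3580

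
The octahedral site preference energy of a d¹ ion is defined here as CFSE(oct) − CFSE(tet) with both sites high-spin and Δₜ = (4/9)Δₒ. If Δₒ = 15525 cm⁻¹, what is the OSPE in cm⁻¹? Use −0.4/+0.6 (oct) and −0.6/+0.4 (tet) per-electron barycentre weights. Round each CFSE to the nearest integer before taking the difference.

-2070

Octahedral high-spin t2g^1 e_g^0: CFSE = -0.4 × 15525 = -6210 cm⁻¹.
Tetrahedral: e^1 t2^0, CFSE = 1(−0.6) + 0(+0.4) = -0.6Δₜ = -0.6 × (4/9) × 15525 = -4140 cm⁻¹.
Subtracting, OSPE = -6210 − (-4140) = -2070 cm⁻¹.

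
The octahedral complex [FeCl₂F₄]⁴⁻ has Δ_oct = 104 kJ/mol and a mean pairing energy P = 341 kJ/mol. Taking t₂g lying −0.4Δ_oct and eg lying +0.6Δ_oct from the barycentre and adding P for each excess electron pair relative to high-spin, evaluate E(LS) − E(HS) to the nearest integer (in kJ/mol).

Ligand charges: 2×(-1) from Cl⁻ and 4×(-1) from F⁻ sum to -6; with overall charge -4, Fe is +2.
Fe sits in group 8; removing 2 electrons leaves Fe²⁺ with 8 − 2 = 6 d electrons.
In the high-spin limit (t₂g⁴ eg²) the orbital term is -0.4Δ_oct = -42 kJ/mol, with no excess pairing.
Low-spin t₂g⁶ eg⁰ gives -2.4Δ_oct = -250 kJ/mol, but forming 2 extra pairs costs 2P = 682 kJ/mol, so E(LS) = -250 + 682 = 432 kJ/mol.
The difference is 432 − (-42) = 474 kJ/mol, so high-spin lies lower.

474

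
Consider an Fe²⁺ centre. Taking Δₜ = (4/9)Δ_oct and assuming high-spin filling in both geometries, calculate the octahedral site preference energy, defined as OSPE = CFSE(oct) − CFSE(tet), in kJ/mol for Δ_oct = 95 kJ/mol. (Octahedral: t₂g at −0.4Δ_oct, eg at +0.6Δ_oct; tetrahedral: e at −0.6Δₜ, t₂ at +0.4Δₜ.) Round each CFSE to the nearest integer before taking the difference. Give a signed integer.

Group 8 minus oxidation state +2 gives a d⁶ configuration for Fe²⁺.
In an octahedral site d⁶ (HS) is t2g^4 e_g^2, giving CFSE(oct) = -0.4Δ_oct = -38 kJ/mol.
Tetrahedral: e^3 t2^3, CFSE = 3(−0.6) + 3(+0.4) = -0.6Δₜ = -0.6 × (4/9) × 95 = -25 kJ/mol.
Subtracting, OSPE = -38 − (-25) = -13 kJ/mol.

-13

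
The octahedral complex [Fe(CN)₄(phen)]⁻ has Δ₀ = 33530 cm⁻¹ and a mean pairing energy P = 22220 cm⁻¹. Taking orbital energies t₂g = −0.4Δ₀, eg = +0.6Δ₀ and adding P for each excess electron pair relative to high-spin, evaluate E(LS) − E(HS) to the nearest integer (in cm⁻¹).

-22620

Ligand charges: 4×(-1) from CN⁻ and 1×(+0) from phen sum to -4; with overall charge -1, Fe is +3.
Fe sits in group 8; removing 3 electrons leaves Fe³⁺ with 8 − 3 = 5 d electrons.
In the high-spin limit (t₂g³ eg²) the orbital term is 0.0Δ₀ = 0 cm⁻¹, with no excess pairing.
Low-spin t₂g⁵ eg⁰ gives -2.0Δ₀ = -67060 cm⁻¹, but forming 2 extra pairs costs 2P = 44440 cm⁻¹, so E(LS) = -67060 + 44440 = -22620 cm⁻¹.
The difference is -22620 − (0) = -22620 cm⁻¹, so low-spin lies lower.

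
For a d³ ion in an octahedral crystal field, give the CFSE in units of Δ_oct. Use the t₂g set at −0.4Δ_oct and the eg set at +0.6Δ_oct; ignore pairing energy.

-1.2 Δ_oct

For octahedral d³ the high- and low-spin configurations coincide.
Configuration: t₂g³ eg⁰.
CFSE = 3(-0.4Δ_oct) + 0(0.6Δ_oct) = -1.2Δ_oct + 0.0Δ_oct = -1.2Δ_oct.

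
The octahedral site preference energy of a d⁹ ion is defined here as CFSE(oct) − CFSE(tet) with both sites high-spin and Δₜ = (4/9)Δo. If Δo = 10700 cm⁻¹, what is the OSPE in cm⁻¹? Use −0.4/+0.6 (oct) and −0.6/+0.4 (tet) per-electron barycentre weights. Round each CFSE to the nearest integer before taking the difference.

Octahedral (high-spin): t₂g⁶ eg³, CFSE = 6(−0.4) + 3(+0.6) = -0.6Δo = -0.6 × 10700 = -6420 cm⁻¹.
Tetrahedral e⁴ t₂⁵ gives -0.4Δₜ = -0.4 × (4/9) × 10700 = -1902 cm⁻¹.
OSPE = CFSE(oct) − CFSE(tet) = -6420 − (-1902) = -4518 cm⁻¹.

-4518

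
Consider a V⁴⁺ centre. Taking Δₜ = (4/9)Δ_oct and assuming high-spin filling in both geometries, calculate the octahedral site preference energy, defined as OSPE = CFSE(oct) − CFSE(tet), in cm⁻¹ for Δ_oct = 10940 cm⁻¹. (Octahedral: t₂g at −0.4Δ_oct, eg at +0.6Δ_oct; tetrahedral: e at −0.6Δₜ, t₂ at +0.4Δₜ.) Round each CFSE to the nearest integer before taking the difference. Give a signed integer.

-1459

V sits in group 5; removing 4 electrons leaves V⁴⁺ with 5 − 4 = 1 d electrons.
Octahedral (high-spin): t₂g¹ eg⁰, CFSE = 1(−0.4) + 0(+0.6) = -0.4Δ_oct = -0.4 × 10940 = -4376 cm⁻¹.
Tetrahedral e¹ t₂⁰ gives -0.6Δₜ = -0.6 × (4/9) × 10940 = -2917 cm⁻¹.
OSPE = -4376 − (-2917) = -1459 cm⁻¹.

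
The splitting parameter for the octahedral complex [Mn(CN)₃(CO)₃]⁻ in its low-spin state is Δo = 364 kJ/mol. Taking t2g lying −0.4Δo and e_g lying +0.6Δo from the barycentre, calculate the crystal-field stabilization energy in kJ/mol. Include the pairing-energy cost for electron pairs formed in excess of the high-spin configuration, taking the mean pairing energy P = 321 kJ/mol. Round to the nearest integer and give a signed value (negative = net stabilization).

-86

Ligand charges: 3×(-1) from CN⁻ and 3×(+0) from CO sum to -3; with overall charge -1, Mn is +2.
Group 7 minus oxidation state +2 gives a d⁵ configuration for Mn²⁺.
Electron filling gives t2g^5 e_g^0.
Orbital CFSE = 5(-0.4) + 0(0.6) = -2.0Δo = -2.0 × 364 = -728 kJ/mol.
High-spin d⁵ would be t2g^3 e_g^2 with 0 pairs; low-spin has 2, so 2 excess pairs cost +2P = +642 kJ/mol.
Combining: -728 + 642 = -86 kJ/mol.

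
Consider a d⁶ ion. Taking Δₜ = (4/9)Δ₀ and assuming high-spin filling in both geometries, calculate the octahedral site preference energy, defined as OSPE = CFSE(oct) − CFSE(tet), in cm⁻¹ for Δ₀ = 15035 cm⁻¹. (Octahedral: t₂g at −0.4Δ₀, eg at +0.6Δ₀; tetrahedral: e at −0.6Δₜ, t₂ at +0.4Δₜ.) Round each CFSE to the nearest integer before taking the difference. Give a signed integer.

-2005

Octahedral (high-spin): t₂g⁴ eg², CFSE = 4(−0.4) + 2(+0.6) = -0.4Δ₀ = -0.4 × 15035 = -6014 cm⁻¹.
In a tetrahedral site the filling is e³ t₂³: CFSE(tet) = -0.6Δₜ = -0.6 × (4/9)(15035) = -4009 cm⁻¹.
OSPE = -6014 − (-4009) = -2005 cm⁻¹.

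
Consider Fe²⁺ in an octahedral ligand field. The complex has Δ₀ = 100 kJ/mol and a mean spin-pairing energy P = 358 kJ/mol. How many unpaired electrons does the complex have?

Group 8 minus oxidation state +2 gives a d⁶ configuration for Fe²⁺.
Since Δ₀ = 100 kJ/mol < P = 358 kJ/mol, the complex adopts the high-spin configuration.
That gives t₂g⁴ eg².
Unpaired electrons: 4.

4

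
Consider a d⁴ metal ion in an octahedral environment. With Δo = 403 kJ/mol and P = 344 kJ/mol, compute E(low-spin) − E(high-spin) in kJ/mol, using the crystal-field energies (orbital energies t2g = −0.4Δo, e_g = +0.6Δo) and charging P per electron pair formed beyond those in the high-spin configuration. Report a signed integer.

High-spin: t2g^3 e_g^1, CFSE = -0.6Δo = -242 kJ/mol.
Low-spin t2g^4 e_g^0 gives -1.6Δo = -645 kJ/mol, but forming 1 extra pair costs 1P = 344 kJ/mol, so E(LS) = -645 + 344 = -301 kJ/mol.
E(LS) − E(HS) = -301 − (-242) = -59 kJ/mol.

-59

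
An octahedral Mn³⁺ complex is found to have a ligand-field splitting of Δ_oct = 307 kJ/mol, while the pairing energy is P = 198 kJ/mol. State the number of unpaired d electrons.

Mn is in group 7, so Mn³⁺ is d⁴ (7 − 3 = 4).
Δ_oct > P, so pairing is preferred: the ground state is low-spin.
Configuration: t2g^4 e_g^0.
Unpaired electrons: 2.

2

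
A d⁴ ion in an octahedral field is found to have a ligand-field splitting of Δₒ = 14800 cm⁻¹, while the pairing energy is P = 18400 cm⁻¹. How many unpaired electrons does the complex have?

With Δₒ < P the complex is high-spin.
That gives t2g^3 e_g^1.
Unpaired electrons: 4.

4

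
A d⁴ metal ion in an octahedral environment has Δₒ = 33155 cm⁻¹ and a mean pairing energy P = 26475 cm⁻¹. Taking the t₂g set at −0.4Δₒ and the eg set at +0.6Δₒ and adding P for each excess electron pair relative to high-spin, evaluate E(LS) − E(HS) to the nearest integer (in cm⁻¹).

High-spin: t₂g³ eg¹, CFSE = -0.6Δₒ = -19893 cm⁻¹.
Low-spin t₂g⁴ eg⁰ gives -1.6Δₒ = -53048 cm⁻¹, but forming 1 extra pair costs 1P = 26475 cm⁻¹, so E(LS) = -53048 + 26475 = -26573 cm⁻¹.
The difference is -26573 − (-19893) = -6680 cm⁻¹, so low-spin lies lower.

-6680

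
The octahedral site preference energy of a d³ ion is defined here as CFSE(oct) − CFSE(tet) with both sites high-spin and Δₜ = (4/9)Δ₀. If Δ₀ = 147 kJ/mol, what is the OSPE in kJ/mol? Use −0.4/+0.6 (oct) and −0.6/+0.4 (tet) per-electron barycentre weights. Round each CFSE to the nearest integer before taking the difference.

Octahedral high-spin t₂g³ eg⁰: CFSE = -1.2 × 147 = -176 kJ/mol.
Tetrahedral: e² t₂¹, CFSE = 2(−0.6) + 1(+0.4) = -0.8Δₜ = -0.8 × (4/9) × 147 = -52 kJ/mol.
Subtracting, OSPE = -176 − (-52) = -124 kJ/mol.

-124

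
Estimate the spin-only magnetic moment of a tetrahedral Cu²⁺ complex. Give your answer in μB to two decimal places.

1.73 μB

Cu sits in group 11; removing 2 electrons leaves Cu²⁺ with 11 − 2 = 9 d electrons.
With tetrahedral geometry the complex is necessarily high-spin.
Configuration: e⁴ t₂⁵ → 1 unpaired electron.
μ(spin-only) = √[1(1+2)] = √3 ≈ 1.73 μB.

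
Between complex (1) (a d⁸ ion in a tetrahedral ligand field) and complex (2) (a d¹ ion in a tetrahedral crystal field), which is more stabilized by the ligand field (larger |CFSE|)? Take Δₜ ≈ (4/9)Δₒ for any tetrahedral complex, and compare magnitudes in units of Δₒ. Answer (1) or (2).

(1): Tetrahedral fields are weak (Δₜ ≈ 4/9 Δₒ), so electrons fill high-spin; e⁴ t₂⁴, CFSE = -0.8Δₜ ≈ -0.36Δₒ.
(2): Tetrahedral fields are weak (Δₜ ≈ 4/9 Δₒ), so electrons fill high-spin; e^1 t2^0, CFSE = -0.6Δₜ ≈ -0.27Δₒ.
So (1) has the larger |CFSE|.

(1)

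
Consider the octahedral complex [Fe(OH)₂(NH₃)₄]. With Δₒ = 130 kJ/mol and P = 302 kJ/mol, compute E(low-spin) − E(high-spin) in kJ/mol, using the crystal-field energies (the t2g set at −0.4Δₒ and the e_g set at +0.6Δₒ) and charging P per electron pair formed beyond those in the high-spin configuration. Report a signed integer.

344

Ligand charges: 2×(-1) from OH⁻ and 4×(+0) from NH₃ sum to -2; with overall charge +0, Fe is +2.
Fe sits in group 8; removing 2 electrons leaves Fe²⁺ with 8 − 2 = 6 d electrons.
In the high-spin limit (t2g^4 e_g^2) the orbital term is -0.4Δₒ = -52 kJ/mol, with no excess pairing.
Low-spin t2g^6 e_g^0 gives -2.4Δₒ = -312 kJ/mol, but forming 2 extra pairs costs 2P = 604 kJ/mol, so E(LS) = -312 + 604 = 292 kJ/mol.
E(LS) − E(HS) = 292 − (-52) = 344 kJ/mol.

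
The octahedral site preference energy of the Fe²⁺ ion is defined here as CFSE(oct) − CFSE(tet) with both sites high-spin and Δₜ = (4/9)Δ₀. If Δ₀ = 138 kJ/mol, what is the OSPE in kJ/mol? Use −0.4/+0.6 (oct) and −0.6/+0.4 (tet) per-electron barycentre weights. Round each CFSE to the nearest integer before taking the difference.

-18

Fe is in group 8, so Fe²⁺ is d⁶ (8 − 2 = 6).
Octahedral high-spin t₂g⁴ eg²: CFSE = -0.4 × 138 = -55 kJ/mol.
Tetrahedral: e³ t₂³, CFSE = 3(−0.6) + 3(+0.4) = -0.6Δₜ = -0.6 × (4/9) × 138 = -37 kJ/mol.
OSPE = -55 − (-37) = -18 kJ/mol.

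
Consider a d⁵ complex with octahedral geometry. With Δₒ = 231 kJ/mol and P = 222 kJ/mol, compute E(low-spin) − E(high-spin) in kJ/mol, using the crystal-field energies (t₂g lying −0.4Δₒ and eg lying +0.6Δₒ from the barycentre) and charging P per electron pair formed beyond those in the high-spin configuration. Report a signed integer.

High-spin d⁵ fills as t₂g³ eg² with CFSE 3(−0.4) + 2(+0.6) = 0.0Δₒ = 0 kJ/mol.
For low-spin the configuration is t₂g⁵ eg⁰: orbital energy -2.0 × 231 = -462 kJ/mol, and 2 additional pairs relative to high-spin add 444 kJ/mol, giving -18 kJ/mol.
E(LS) − E(HS) = -18 − (0) = -18 kJ/mol.

-18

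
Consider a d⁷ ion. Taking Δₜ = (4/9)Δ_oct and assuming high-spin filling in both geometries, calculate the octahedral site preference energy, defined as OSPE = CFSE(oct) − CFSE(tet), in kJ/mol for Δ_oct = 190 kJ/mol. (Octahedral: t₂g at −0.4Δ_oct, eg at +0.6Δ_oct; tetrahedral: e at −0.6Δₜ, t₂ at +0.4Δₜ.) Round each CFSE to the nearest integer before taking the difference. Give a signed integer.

-51

Octahedral (high-spin): t2g^5 e_g^2, CFSE = 5(−0.4) + 2(+0.6) = -0.8Δ_oct = -0.8 × 190 = -152 kJ/mol.
Tetrahedral: e^4 t2^3, CFSE = 4(−0.6) + 3(+0.4) = -1.2Δₜ = -1.2 × (4/9) × 190 = -101 kJ/mol.
OSPE = -152 − (-101) = -51 kJ/mol.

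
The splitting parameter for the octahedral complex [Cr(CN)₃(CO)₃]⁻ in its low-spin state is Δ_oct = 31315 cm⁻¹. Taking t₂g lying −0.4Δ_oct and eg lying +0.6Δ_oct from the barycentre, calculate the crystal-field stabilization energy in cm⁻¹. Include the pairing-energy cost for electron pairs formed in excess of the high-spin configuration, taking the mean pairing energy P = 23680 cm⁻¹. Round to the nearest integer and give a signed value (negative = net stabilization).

-26424

Ligand charges: 3×(-1) from CN⁻ and 3×(+0) from CO sum to -3; with overall charge -1, Cr is +2.
Group 6 minus oxidation state +2 gives a d⁴ configuration for Cr²⁺.
The d⁴ electrons fill as t₂g⁴ eg⁰.
CFSE(orbital) = 4×(-0.4Δ_oct) + 0×(0.6Δ_oct) = -1.6Δ_oct; with Δ_oct = 31315 cm⁻¹ that is -50104 cm⁻¹.
High-spin d⁴ would be t₂g³ eg¹ with 0 pairs; low-spin has 1, so 1 excess pair costs +1P = +23680 cm⁻¹.
Combining: -50104 + 23680 = -26424 cm⁻¹.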